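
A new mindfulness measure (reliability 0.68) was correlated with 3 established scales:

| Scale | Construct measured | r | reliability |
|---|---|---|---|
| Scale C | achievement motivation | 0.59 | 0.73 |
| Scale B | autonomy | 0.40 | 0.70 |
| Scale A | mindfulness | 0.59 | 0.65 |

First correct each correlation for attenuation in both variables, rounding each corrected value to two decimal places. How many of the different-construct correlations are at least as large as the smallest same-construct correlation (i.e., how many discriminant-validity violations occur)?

Disattenuated r (r / √(r_scale · r_new)):
  Scale C (disc): 0.59 / √(0.73·0.68) = 0.84
  Scale B (disc): 0.40 / √(0.70·0.68) = 0.58
  Scale A (conv): 0.59 / √(0.65·0.68) = 0.89
Smallest convergent = 0.89. Discriminant values: 0.84, 0.58; count ≥ 0.89 → 0.

0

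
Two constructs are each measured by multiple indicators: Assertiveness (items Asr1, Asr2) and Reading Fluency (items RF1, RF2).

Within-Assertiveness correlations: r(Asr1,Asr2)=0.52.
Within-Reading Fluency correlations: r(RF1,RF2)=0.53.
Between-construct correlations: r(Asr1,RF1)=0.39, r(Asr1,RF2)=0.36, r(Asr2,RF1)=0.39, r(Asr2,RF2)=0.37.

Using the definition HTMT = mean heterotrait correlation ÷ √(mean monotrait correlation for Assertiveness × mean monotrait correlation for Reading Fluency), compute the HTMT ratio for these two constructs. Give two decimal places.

Between-construct mean = 1.51/4 = 0.3775.
Mean within-Asr = 0.52/1 = 0.5200; mean within-RF = 0.53/1 = 0.5300.
Geometric mean = √(0.5200 × 0.5300) = 0.5250.
HTMT = 0.3775 / 0.5250 = 0.72.

0.72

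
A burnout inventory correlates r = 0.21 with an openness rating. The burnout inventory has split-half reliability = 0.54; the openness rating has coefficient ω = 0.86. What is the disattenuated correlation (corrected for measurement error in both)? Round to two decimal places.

0.31

r_true = r_obs / √(r_xx · r_yy) = 0.21 / √(0.54 × 0.86) = 0.21 / √0.4644 = 0.21 / 0.6815 ≈ 0.31.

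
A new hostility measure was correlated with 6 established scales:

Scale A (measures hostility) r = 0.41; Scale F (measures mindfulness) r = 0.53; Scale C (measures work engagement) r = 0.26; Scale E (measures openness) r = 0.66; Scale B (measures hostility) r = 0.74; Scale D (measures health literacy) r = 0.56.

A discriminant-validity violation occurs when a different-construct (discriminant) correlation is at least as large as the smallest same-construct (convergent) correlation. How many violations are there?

3

Convergent (same construct = hostility): Scale A, Scale B.
Smallest convergent = 0.41. Discriminant values: 0.53, 0.26, 0.66, 0.56; count ≥ 0.41 → 3.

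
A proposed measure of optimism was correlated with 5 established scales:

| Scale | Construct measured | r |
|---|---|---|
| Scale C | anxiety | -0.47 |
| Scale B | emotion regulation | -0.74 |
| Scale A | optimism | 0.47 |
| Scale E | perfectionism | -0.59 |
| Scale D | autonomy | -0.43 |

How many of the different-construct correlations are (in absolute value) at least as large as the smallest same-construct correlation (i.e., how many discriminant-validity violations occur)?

3

Convergent (same construct = optimism): Scale A.
Smallest convergent = 0.47. Discriminant |r|: 0.47, 0.74, 0.59, 0.43; count ≥ 0.47 → 3.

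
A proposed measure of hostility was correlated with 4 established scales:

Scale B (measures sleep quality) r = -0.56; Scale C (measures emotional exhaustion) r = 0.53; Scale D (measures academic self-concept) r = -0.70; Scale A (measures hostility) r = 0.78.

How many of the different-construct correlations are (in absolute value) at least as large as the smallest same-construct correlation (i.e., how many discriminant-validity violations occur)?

Convergent (same construct = hostility): Scale A.
Smallest convergent = 0.78. Discriminant |r|: 0.56, 0.53, 0.70; count ≥ 0.78 → 0.

0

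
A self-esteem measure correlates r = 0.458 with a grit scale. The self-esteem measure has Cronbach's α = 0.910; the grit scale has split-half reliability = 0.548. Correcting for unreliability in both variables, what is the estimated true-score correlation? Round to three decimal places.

0.649

r_true = r_obs / √(r_xx · r_yy) = 0.458 / √(0.910 × 0.548) = 0.458 / √0.498680 = 0.458 / 0.7062 ≈ 0.649.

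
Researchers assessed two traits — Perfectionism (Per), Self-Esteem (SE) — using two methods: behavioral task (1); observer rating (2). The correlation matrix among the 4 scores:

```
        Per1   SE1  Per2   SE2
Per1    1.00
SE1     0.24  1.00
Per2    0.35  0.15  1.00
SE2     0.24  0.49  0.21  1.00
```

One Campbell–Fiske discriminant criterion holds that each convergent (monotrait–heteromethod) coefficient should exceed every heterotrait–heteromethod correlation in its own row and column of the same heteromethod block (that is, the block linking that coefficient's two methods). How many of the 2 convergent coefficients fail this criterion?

0

Checking each validity diagonal entry against its comparison values:
Per (methods 1·2): 0.35 vs {0.24, 0.15} → pass.
SE (methods 1·2): 0.49 vs {0.15, 0.24} → pass.
0 of 2 fail.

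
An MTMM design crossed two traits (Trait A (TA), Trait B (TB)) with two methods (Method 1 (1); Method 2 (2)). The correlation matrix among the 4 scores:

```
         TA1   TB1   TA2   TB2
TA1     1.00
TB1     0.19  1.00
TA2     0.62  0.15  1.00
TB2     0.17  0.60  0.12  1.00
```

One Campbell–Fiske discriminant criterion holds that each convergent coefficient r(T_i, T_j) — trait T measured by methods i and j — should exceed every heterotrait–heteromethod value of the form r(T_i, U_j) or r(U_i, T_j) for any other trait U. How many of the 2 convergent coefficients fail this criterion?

0

Convergent coefficients and their comparison sets:
TA (methods 1·2): 0.62 vs {0.17, 0.15} → pass.
TB (methods 1·2): 0.60 vs {0.15, 0.17} → pass.
0 of 2 fail.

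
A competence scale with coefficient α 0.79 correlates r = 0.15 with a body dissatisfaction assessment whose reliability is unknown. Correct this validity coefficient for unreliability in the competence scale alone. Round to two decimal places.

0.17

Single correction: r_c = r_obs / √r_xx = 0.15 / √0.79 = 0.15 / 0.8888 ≈ 0.17.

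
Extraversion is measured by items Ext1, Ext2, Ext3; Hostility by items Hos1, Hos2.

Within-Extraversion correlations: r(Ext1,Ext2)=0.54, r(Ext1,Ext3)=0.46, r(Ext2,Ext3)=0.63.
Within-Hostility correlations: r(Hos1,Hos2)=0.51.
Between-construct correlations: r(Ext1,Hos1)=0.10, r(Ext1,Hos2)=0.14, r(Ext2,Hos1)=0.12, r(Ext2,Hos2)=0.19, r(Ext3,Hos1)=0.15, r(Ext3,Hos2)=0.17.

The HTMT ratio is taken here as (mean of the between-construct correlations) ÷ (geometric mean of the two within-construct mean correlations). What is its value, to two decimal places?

Mean heterotrait r = 0.87/6 = 0.1450.
Mean within-Ext = 1.63/3 = 0.5433; mean within-Hos = 0.51/1 = 0.5100.
Geometric mean = √(0.5433 × 0.5100) = 0.5264.
HTMT = 0.1450 / 0.5264 = 0.28.

0.28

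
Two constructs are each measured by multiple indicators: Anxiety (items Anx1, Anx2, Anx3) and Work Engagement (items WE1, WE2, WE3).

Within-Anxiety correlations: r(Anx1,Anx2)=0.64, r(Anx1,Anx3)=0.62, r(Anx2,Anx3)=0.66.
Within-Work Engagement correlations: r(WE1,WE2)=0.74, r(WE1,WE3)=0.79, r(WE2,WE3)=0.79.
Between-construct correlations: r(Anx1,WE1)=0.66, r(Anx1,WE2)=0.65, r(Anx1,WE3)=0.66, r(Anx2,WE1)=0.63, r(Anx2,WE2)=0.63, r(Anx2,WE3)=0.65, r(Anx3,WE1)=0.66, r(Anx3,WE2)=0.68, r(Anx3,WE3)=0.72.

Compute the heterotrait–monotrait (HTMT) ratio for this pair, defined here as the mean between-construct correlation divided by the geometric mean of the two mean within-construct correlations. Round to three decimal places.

Between-construct mean = 5.94/9 = 0.6600.
Mean within-Anx = 1.92/3 = 0.6400; mean within-WE = 2.32/3 = 0.7733.
Geometric mean = √(0.6400 × 0.7733) = 0.7035.
HTMT = 0.6600 / 0.7035 = 0.938.

0.938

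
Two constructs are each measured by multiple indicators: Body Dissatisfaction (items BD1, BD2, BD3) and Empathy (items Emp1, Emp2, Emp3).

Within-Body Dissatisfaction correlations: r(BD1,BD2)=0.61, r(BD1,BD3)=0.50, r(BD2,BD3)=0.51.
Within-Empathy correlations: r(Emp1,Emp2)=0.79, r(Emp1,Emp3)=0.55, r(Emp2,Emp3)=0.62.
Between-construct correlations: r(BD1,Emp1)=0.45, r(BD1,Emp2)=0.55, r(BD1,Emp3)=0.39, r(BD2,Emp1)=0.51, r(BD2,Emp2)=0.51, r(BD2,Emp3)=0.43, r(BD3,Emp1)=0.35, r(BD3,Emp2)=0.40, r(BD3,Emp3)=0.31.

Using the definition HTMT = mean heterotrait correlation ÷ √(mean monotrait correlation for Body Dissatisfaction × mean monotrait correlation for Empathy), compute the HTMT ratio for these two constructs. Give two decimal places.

0.73

Mean heterotrait r = 3.90/9 = 0.4333.
Mean within-BD = 1.62/3 = 0.5400; mean within-Emp = 1.96/3 = 0.6533.
Geometric mean = √(0.5400 × 0.6533) = 0.5940.
HTMT = 0.4333 / 0.5940 = 0.73.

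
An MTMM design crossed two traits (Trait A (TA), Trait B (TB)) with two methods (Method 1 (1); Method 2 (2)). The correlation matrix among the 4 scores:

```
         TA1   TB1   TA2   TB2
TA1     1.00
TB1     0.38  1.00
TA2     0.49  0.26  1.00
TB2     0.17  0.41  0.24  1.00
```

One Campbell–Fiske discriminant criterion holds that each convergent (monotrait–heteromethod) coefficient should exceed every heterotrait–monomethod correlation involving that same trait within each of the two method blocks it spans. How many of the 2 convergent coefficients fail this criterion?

Each convergent coefficient versus the relevant comparison correlations:
TA (methods 1·2): 0.49 vs {0.38, 0.24} → pass.
TB (methods 1·2): 0.41 vs {0.38, 0.24} → pass.
0 of 2 fail.

0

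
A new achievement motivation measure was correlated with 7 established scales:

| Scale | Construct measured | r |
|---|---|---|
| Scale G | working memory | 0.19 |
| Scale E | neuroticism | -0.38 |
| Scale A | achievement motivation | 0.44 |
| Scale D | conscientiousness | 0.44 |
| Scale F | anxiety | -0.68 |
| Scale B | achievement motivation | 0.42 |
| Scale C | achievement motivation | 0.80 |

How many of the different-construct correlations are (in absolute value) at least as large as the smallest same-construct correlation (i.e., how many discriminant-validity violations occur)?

2

Convergent (same construct = achievement motivation): Scale A, Scale B, Scale C.
Smallest convergent = 0.42. Discriminant |r|: 0.19, 0.38, 0.44, 0.68; count ≥ 0.42 → 2.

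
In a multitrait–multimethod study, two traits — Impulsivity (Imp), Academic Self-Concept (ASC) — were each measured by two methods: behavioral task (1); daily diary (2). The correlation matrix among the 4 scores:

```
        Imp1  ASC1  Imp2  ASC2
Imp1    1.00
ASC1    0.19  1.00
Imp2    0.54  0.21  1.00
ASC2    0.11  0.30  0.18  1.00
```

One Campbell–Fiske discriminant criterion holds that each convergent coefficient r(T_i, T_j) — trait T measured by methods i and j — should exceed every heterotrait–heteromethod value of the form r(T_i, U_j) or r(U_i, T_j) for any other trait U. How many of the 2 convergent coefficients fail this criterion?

0

Checking each validity diagonal entry against its comparison values:
Imp (methods 1·2): 0.54 vs {0.11, 0.21} → pass.
ASC (methods 1·2): 0.30 vs {0.21, 0.11} → pass.
0 of 2 fail.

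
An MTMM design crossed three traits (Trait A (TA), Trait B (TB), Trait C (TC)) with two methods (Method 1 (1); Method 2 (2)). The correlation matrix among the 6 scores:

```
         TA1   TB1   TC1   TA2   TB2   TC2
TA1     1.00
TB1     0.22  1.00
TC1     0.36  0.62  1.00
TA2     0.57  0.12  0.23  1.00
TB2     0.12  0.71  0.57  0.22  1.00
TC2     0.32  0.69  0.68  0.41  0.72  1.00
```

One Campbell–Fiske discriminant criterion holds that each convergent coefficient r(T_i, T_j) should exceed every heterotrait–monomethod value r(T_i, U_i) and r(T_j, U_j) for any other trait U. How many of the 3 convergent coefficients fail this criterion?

2

Checking each validity diagonal entry against its comparison values:
TA (methods 1·2): 0.57 vs {0.22, 0.22, 0.36, 0.41} → pass.
TB (methods 1·2): 0.71 vs {0.22, 0.22, 0.62, 0.72} → fail.
TC (methods 1·2): 0.68 vs {0.36, 0.41, 0.62, 0.72} → fail.
2 of 3 fail.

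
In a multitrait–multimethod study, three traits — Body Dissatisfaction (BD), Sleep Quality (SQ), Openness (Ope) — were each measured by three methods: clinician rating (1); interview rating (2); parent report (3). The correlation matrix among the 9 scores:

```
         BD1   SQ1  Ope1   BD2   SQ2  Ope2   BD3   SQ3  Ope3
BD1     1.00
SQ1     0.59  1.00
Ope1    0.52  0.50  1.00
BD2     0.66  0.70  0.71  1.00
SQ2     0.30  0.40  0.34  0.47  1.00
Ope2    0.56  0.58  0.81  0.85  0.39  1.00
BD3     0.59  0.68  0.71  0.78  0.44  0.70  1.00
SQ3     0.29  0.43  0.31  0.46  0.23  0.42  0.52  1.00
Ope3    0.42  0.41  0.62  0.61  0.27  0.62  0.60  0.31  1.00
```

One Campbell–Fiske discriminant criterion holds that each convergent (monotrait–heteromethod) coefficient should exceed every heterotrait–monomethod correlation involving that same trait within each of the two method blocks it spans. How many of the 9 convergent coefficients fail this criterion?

Checking each validity diagonal entry against its comparison values:
BD (methods 1·2): 0.66 vs {0.59, 0.47, 0.52, 0.85} → fail.
BD (methods 1·3): 0.59 vs {0.59, 0.52, 0.52, 0.60} → fail.
BD (methods 2·3): 0.78 vs {0.47, 0.52, 0.85, 0.60} → fail.
SQ (methods 1·2): 0.40 vs {0.59, 0.47, 0.50, 0.39} → fail.
SQ (methods 1·3): 0.43 vs {0.59, 0.52, 0.50, 0.31} → fail.
SQ (methods 2·3): 0.23 vs {0.47, 0.52, 0.39, 0.31} → fail.
Ope (methods 1·2): 0.81 vs {0.52, 0.85, 0.50, 0.39} → fail.
Ope (methods 1·3): 0.62 vs {0.52, 0.60, 0.50, 0.31} → pass.
Ope (methods 2·3): 0.62 vs {0.85, 0.60, 0.39, 0.31} → fail.
8 of 9 fail.

8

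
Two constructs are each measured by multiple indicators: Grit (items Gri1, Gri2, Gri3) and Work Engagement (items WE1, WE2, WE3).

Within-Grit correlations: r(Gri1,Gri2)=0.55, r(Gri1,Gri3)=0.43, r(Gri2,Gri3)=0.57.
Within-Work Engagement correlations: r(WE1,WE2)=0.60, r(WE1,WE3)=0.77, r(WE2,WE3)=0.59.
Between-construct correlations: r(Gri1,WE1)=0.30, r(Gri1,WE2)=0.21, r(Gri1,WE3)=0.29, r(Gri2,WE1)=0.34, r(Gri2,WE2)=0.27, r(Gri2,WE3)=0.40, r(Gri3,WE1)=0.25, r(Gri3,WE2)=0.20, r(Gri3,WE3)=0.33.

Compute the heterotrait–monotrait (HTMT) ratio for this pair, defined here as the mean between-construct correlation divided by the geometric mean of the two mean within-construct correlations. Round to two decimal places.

Mean heterotrait r = 2.59/9 = 0.2878.
Mean within-Gri = 1.55/3 = 0.5167; mean within-WE = 1.96/3 = 0.6533.
Geometric mean = √(0.5167 × 0.6533) = 0.5810.
HTMT = 0.2878 / 0.5810 = 0.50.

0.50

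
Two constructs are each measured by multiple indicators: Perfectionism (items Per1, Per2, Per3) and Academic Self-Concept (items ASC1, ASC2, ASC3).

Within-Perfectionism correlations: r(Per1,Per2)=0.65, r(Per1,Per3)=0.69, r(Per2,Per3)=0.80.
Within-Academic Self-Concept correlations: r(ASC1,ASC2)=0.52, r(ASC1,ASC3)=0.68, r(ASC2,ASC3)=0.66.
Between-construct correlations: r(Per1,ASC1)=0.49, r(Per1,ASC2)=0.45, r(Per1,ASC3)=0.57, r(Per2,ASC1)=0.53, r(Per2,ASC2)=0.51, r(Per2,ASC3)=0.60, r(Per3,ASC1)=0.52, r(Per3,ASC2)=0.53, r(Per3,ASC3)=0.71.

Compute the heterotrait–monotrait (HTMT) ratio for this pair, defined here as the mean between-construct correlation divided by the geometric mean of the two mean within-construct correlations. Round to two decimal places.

Between-construct mean = 4.91/9 = 0.5456.
Mean within-Per = 2.14/3 = 0.7133; mean within-ASC = 1.86/3 = 0.6200.
Geometric mean = √(0.7133 × 0.6200) = 0.6650.
HTMT = 0.5456 / 0.6650 = 0.82.

0.82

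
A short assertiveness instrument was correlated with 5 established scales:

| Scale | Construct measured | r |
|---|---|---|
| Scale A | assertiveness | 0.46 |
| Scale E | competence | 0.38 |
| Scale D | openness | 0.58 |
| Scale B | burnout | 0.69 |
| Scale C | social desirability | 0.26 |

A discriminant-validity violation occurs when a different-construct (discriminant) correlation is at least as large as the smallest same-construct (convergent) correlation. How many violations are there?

2

Convergent (same construct = assertiveness): Scale A.
Smallest convergent = 0.46. Discriminant values: 0.38, 0.58, 0.69, 0.26; count ≥ 0.46 → 2.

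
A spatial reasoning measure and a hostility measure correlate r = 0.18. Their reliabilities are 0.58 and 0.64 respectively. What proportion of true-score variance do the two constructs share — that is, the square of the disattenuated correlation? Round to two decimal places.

0.09

Disattenuated r = 0.18 / √(0.58 × 0.64) = 0.18 / 0.6093 = 0.2954.
Shared true-score variance = 0.2954² = 0.0873 ≈ 0.09.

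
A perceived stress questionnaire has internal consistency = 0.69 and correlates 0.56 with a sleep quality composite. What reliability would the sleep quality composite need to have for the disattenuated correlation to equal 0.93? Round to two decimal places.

r_true = r_obs / √(r_xx · r_yy) ⇒ 0.93 = 0.56 / √(0.69 · r_yy).
√(0.69 · r_yy) = 0.56 / 0.93 = 0.6022; 0.69 · r_yy = 0.3626; r_yy = 0.3626 / 0.69 ≈ 0.53.

0.53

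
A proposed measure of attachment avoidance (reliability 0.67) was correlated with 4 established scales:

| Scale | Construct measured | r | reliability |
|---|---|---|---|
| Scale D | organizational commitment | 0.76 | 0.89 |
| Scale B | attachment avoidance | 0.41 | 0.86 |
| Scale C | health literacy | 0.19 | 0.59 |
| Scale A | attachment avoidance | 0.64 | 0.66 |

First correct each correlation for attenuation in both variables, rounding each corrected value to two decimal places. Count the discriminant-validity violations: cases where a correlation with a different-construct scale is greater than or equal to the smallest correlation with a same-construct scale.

Disattenuated r (r / √(r_scale · r_new)):
  Scale D (disc): 0.76 / √(0.89·0.67) = 0.98
  Scale B (conv): 0.41 / √(0.86·0.67) = 0.54
  Scale C (disc): 0.19 / √(0.59·0.67) = 0.30
  Scale A (conv): 0.64 / √(0.66·0.67) = 0.96
Smallest convergent = 0.54. Discriminant values: 0.98, 0.30; count ≥ 0.54 → 1.

1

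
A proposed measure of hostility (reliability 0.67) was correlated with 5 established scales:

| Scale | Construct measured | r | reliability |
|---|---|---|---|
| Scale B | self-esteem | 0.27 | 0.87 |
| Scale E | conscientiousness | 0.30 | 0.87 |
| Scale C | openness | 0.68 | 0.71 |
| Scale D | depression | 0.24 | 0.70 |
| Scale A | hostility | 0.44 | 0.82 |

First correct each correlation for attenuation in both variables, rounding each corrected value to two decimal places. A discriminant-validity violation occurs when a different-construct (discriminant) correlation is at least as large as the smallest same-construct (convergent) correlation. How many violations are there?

Disattenuated r (r / √(r_scale · r_new)):
  Scale B (disc): 0.27 / √(0.87·0.67) = 0.35
  Scale E (disc): 0.30 / √(0.87·0.67) = 0.39
  Scale C (disc): 0.68 / √(0.71·0.67) = 0.99
  Scale D (disc): 0.24 / √(0.70·0.67) = 0.35
  Scale A (conv): 0.44 / √(0.82·0.67) = 0.59
Smallest convergent = 0.59. Discriminant values: 0.35, 0.39, 0.99, 0.35; count ≥ 0.59 → 1.

1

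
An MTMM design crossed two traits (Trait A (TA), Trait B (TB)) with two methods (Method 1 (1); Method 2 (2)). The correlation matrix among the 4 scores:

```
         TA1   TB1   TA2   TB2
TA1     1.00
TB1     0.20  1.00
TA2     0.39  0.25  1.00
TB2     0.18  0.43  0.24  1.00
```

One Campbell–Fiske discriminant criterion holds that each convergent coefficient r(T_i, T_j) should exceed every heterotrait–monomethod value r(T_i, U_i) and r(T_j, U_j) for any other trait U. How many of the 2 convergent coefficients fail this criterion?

0

Convergent coefficients and their comparison sets:
TA (methods 1·2): 0.39 vs {0.20, 0.24} → pass.
TB (methods 1·2): 0.43 vs {0.20, 0.24} → pass.
0 of 2 fail.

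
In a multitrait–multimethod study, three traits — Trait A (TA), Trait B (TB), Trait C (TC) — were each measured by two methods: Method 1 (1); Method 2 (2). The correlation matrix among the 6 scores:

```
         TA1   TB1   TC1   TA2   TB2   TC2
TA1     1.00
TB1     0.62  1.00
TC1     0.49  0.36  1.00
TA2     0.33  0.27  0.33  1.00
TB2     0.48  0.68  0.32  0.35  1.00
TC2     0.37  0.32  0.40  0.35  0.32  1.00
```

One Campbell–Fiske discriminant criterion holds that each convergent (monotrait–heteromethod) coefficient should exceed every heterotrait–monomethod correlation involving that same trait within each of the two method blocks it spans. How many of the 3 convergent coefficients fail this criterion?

Checking each validity diagonal entry against its comparison values:
TA (methods 1·2): 0.33 vs {0.62, 0.35, 0.49, 0.35} → fail.
TB (methods 1·2): 0.68 vs {0.62, 0.35, 0.36, 0.32} → pass.
TC (methods 1·2): 0.40 vs {0.49, 0.35, 0.36, 0.32} → fail.
2 of 3 fail.

2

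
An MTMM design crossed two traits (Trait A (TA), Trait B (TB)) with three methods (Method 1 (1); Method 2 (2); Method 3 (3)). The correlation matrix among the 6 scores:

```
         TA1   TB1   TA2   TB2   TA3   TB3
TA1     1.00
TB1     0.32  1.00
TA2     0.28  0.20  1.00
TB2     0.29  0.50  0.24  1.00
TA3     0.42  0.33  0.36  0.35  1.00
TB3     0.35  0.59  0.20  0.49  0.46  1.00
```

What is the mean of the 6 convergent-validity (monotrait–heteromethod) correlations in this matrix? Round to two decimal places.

Convergent values: 0.28, 0.42, 0.36, 0.50, 0.59, 0.49; mean = 2.64/6 = 0.44.

0.44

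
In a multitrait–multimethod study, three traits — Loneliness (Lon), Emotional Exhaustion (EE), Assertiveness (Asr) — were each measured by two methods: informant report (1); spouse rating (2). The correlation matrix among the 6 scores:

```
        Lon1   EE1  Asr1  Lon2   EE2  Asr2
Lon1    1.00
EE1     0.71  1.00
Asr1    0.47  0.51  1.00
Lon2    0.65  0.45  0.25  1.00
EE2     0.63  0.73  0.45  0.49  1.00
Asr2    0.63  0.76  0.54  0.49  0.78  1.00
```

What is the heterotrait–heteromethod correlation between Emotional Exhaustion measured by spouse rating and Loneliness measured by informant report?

Different traits and methods: r(EE2, Lon1) = 0.63.

0.63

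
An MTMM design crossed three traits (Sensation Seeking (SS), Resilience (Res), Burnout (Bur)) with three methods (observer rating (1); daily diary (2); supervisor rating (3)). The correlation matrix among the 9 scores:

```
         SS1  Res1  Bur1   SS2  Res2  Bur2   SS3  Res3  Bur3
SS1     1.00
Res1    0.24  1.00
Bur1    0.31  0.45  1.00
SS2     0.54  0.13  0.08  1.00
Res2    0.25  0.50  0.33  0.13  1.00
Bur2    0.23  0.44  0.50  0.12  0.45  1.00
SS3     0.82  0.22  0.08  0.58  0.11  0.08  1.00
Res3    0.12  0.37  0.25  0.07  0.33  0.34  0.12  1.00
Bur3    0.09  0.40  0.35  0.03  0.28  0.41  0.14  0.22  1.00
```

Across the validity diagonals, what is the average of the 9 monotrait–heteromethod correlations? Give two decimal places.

0.49

Convergent values: 0.54, 0.82, 0.58, 0.50, 0.37, 0.33, 0.50, 0.35, 0.41; mean = 4.40/9 = 0.49.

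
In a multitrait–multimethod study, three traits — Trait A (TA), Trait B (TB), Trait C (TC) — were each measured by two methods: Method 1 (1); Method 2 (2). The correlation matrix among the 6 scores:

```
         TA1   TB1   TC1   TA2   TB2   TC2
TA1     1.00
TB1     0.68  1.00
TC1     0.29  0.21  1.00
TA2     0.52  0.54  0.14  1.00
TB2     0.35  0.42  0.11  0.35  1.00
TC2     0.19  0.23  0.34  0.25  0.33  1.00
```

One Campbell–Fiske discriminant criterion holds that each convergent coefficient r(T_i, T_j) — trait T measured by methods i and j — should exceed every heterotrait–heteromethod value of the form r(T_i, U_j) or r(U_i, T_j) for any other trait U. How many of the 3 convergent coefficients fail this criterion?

2

Checking each validity diagonal entry against its comparison values:
TA (methods 1·2): 0.52 vs {0.35, 0.54, 0.19, 0.14} → fail.
TB (methods 1·2): 0.42 vs {0.54, 0.35, 0.23, 0.11} → fail.
TC (methods 1·2): 0.34 vs {0.14, 0.19, 0.11, 0.23} → pass.
2 of 3 fail.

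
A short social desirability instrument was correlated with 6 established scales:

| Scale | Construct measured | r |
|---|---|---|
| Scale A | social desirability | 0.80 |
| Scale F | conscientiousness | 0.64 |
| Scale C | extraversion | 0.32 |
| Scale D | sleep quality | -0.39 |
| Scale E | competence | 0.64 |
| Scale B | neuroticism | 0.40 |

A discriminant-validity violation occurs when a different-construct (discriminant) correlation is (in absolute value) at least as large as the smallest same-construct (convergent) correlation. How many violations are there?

Convergent (same construct = social desirability): Scale A.
Smallest convergent = 0.80. Discriminant |r|: 0.64, 0.32, 0.39, 0.64, 0.40; count ≥ 0.80 → 0.

0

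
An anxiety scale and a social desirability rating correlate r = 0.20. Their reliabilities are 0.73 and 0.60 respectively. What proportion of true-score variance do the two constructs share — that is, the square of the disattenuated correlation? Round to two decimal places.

0.09

Disattenuated r = 0.20 / √(0.73 × 0.60) = 0.20 / 0.6618 = 0.3022.
Shared true-score variance = 0.3022² = 0.0913 ≈ 0.09.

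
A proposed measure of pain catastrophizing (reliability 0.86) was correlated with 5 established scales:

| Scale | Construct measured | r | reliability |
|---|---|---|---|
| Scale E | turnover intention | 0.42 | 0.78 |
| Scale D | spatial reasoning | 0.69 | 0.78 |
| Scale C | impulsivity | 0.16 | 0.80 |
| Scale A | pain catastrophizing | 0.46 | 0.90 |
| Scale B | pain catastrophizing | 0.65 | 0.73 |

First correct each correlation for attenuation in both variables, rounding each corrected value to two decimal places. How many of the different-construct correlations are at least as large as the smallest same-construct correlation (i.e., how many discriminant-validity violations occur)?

Disattenuated r (r / √(r_scale · r_new)):
  Scale E (disc): 0.42 / √(0.78·0.86) = 0.51
  Scale D (disc): 0.69 / √(0.78·0.86) = 0.84
  Scale C (disc): 0.16 / √(0.80·0.86) = 0.19
  Scale A (conv): 0.46 / √(0.90·0.86) = 0.52
  Scale B (conv): 0.65 / √(0.73·0.86) = 0.82
Smallest convergent = 0.52. Discriminant values: 0.51, 0.84, 0.19; count ≥ 0.52 → 1.

1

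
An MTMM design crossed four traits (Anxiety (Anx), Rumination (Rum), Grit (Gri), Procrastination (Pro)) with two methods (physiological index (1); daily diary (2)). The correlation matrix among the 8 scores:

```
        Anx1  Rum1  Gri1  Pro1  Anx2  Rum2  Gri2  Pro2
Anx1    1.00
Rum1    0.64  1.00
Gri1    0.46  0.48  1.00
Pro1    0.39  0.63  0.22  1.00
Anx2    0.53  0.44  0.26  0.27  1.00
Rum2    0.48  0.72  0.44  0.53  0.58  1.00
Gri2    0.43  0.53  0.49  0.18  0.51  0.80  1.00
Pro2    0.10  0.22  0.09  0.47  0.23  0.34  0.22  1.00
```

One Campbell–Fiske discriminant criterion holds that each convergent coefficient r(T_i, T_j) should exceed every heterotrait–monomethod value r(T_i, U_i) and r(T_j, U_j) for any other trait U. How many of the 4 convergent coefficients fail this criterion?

4

Checking each validity diagonal entry against its comparison values:
Anx (methods 1·2): 0.53 vs {0.64, 0.58, 0.46, 0.51, 0.39, 0.23} → fail.
Rum (methods 1·2): 0.72 vs {0.64, 0.58, 0.48, 0.80, 0.63, 0.34} → fail.
Gri (methods 1·2): 0.49 vs {0.46, 0.51, 0.48, 0.80, 0.22, 0.22} → fail.
Pro (methods 1·2): 0.47 vs {0.39, 0.23, 0.63, 0.34, 0.22, 0.22} → fail.
4 of 4 fail.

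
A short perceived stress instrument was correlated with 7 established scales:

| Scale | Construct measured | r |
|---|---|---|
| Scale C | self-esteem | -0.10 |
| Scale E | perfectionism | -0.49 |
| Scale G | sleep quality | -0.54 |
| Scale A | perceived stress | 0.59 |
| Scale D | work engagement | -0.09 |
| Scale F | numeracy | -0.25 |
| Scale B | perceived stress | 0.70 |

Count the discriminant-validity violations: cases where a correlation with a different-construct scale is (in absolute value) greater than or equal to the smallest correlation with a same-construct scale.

0

Convergent (same construct = perceived stress): Scale A, Scale B.
Smallest convergent = 0.59. Discriminant |r|: 0.10, 0.49, 0.54, 0.09, 0.25; count ≥ 0.59 → 0.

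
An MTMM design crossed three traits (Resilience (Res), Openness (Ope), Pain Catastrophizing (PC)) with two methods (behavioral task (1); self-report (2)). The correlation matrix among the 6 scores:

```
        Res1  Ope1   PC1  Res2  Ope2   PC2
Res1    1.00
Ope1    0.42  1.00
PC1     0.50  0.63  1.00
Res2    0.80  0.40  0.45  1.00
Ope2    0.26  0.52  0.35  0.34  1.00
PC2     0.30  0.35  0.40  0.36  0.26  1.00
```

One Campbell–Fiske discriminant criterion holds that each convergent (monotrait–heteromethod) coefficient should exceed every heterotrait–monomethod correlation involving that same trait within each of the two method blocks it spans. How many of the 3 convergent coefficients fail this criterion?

Convergent coefficients and their comparison sets:
Res (methods 1·2): 0.80 vs {0.42, 0.34, 0.50, 0.36} → pass.
Ope (methods 1·2): 0.52 vs {0.42, 0.34, 0.63, 0.26} → fail.
PC (methods 1·2): 0.40 vs {0.50, 0.36, 0.63, 0.26} → fail.
2 of 3 fail.

2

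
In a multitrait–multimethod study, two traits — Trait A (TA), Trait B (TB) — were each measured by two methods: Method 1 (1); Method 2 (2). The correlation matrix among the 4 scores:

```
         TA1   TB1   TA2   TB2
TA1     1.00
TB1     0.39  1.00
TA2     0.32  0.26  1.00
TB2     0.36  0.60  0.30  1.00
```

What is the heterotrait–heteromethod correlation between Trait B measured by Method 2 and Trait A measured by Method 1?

Different traits and methods: r(TB2, TA1) = 0.36.

0.36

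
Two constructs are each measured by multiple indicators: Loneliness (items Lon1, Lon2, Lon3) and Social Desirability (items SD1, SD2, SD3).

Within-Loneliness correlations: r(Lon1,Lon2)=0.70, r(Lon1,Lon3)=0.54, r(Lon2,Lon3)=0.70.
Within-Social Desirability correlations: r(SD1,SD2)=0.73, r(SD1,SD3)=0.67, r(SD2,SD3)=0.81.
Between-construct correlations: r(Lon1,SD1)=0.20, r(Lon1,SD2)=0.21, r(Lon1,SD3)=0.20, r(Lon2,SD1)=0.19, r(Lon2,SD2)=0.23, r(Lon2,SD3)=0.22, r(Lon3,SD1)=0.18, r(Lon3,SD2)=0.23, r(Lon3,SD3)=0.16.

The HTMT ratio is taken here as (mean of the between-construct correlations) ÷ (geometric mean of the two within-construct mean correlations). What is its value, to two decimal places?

Mean heterotrait r = 1.82/9 = 0.2022.
Mean within-Lon = 1.94/3 = 0.6467; mean within-SD = 2.21/3 = 0.7367.
Geometric mean = √(0.6467 × 0.7367) = 0.6902.
HTMT = 0.2022 / 0.6902 = 0.29.

0.29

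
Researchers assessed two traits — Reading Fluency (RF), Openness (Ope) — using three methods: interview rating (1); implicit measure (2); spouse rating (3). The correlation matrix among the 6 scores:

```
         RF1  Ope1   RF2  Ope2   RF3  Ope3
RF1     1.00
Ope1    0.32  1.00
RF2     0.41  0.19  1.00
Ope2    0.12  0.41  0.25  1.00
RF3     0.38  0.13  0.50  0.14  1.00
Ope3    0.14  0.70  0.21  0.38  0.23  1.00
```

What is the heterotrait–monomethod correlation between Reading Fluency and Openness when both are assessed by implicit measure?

Different traits, same method: r(RF2, Ope2) = 0.25.

0.25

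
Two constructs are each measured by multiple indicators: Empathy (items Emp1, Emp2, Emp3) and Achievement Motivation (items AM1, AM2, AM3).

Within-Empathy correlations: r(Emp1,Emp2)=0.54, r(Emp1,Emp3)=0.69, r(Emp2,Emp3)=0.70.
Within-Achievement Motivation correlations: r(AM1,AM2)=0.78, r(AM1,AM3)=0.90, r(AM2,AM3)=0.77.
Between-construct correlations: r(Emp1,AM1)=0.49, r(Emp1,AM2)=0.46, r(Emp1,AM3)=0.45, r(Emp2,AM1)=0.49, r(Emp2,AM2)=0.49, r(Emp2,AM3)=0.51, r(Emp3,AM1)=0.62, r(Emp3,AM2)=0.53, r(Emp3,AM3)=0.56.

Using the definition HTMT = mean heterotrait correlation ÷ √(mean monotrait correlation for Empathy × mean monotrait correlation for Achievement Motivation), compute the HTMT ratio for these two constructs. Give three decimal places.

Between-construct mean = 4.60/9 = 0.5111.
Mean within-Emp = 1.93/3 = 0.6433; mean within-AM = 2.45/3 = 0.8167.
Geometric mean = √(0.6433 × 0.8167) = 0.7248.
HTMT = 0.5111 / 0.7248 = 0.705.

0.705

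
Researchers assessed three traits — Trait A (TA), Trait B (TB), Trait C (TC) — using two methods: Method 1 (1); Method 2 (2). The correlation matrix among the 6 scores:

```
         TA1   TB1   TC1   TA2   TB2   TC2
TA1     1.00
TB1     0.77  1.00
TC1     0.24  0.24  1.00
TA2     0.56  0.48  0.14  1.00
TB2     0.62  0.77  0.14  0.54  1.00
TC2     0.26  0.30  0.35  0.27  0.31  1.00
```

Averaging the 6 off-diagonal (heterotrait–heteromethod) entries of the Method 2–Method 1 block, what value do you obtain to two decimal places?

HTHM values (method 2 × method 1): 0.48, 0.14, 0.62, 0.14, 0.26, 0.30; mean = 1.94/6 = 0.32.

0.32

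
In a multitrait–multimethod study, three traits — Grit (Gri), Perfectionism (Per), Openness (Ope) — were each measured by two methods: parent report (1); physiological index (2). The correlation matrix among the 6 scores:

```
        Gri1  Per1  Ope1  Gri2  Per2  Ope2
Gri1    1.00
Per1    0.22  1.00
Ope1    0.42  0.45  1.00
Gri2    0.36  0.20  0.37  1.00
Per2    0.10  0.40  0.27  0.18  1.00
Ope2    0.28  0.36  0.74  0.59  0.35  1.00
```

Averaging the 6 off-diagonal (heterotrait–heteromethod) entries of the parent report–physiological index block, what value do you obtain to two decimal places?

HTHM values (method 1 × method 2): 0.10, 0.28, 0.20, 0.36, 0.37, 0.27; mean = 1.58/6 = 0.26.

0.26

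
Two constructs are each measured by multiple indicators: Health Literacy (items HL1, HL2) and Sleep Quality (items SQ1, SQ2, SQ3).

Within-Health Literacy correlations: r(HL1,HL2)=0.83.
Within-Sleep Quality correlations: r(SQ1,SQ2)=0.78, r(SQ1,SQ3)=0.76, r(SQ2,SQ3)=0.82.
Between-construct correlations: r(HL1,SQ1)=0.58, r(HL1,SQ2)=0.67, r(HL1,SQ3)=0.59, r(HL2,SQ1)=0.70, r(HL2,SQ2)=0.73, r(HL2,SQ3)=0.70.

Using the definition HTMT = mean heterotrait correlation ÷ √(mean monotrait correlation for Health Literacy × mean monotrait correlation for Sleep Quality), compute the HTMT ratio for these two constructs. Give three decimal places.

Between-construct mean = 3.97/6 = 0.6617.
Mean within-HL = 0.83/1 = 0.8300; mean within-SQ = 2.36/3 = 0.7867.
Geometric mean = √(0.8300 × 0.7867) = 0.8081.
HTMT = 0.6617 / 0.8081 = 0.819.

0.819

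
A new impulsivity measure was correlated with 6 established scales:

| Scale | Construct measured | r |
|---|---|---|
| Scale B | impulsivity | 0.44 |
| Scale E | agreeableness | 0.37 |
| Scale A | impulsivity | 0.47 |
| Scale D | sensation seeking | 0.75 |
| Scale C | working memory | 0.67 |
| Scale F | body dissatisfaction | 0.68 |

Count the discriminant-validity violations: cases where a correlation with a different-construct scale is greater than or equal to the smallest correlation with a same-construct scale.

3

Convergent (same construct = impulsivity): Scale B, Scale A.
Smallest convergent = 0.44. Discriminant values: 0.37, 0.75, 0.67, 0.68; count ≥ 0.44 → 3.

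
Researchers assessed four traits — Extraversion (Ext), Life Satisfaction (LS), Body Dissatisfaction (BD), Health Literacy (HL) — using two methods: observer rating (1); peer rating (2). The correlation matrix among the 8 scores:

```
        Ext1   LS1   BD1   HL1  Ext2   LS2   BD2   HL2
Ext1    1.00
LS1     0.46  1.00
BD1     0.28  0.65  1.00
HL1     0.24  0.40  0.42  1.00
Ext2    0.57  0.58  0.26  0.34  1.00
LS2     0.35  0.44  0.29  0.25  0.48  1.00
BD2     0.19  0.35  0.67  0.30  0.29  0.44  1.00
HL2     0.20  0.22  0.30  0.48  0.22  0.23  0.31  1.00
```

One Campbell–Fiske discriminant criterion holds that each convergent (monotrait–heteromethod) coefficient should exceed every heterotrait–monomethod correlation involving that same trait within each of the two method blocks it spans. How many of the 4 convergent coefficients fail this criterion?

1

Convergent coefficients and their comparison sets:
Ext (methods 1·2): 0.57 vs {0.46, 0.48, 0.28, 0.29, 0.24, 0.22} → pass.
LS (methods 1·2): 0.44 vs {0.46, 0.48, 0.65, 0.44, 0.40, 0.23} → fail.
BD (methods 1·2): 0.67 vs {0.28, 0.29, 0.65, 0.44, 0.42, 0.31} → pass.
HL (methods 1·2): 0.48 vs {0.24, 0.22, 0.40, 0.23, 0.42, 0.31} → pass.
1 of 4 fail.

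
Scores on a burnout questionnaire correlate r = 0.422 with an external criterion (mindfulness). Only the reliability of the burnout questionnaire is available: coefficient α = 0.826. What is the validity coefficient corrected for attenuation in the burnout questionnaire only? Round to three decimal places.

Single correction: r_c = r_obs / √r_xx = 0.422 / √0.826 = 0.422 / 0.9088 ≈ 0.464.

0.464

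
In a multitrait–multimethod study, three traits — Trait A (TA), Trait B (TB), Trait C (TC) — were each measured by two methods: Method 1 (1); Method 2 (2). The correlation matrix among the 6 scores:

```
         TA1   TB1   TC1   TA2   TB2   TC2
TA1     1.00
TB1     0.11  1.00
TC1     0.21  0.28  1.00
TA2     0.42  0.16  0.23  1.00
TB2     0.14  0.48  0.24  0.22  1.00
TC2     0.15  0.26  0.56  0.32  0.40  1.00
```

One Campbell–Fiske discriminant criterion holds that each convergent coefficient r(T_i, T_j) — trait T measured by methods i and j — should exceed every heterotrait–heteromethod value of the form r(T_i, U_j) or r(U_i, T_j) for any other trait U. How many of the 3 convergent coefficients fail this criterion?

0

Convergent coefficients and their comparison sets:
TA (methods 1·2): 0.42 vs {0.14, 0.16, 0.15, 0.23} → pass.
TB (methods 1·2): 0.48 vs {0.16, 0.14, 0.26, 0.24} → pass.
TC (methods 1·2): 0.56 vs {0.23, 0.15, 0.24, 0.26} → pass.
0 of 3 fail.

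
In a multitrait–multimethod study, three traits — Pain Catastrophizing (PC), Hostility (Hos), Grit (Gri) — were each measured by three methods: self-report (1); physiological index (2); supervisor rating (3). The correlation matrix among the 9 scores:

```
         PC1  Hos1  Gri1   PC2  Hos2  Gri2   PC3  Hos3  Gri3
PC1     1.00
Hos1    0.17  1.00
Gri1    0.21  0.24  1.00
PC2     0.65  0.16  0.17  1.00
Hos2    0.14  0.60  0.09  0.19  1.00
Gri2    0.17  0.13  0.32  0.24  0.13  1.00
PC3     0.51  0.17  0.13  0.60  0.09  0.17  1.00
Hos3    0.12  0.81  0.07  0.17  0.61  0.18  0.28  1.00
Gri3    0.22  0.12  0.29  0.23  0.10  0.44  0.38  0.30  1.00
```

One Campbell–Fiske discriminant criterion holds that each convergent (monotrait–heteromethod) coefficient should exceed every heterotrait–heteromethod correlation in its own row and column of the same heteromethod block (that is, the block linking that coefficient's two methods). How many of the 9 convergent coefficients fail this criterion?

Each convergent coefficient versus the relevant comparison correlations:
PC (methods 1·2): 0.65 vs {0.14, 0.16, 0.17, 0.17} → pass.
PC (methods 1·3): 0.51 vs {0.12, 0.17, 0.22, 0.13} → pass.
PC (methods 2·3): 0.60 vs {0.17, 0.09, 0.23, 0.17} → pass.
Hos (methods 1·2): 0.60 vs {0.16, 0.14, 0.13, 0.09} → pass.
Hos (methods 1·3): 0.81 vs {0.17, 0.12, 0.12, 0.07} → pass.
Hos (methods 2·3): 0.61 vs {0.09, 0.17, 0.10, 0.18} → pass.
Gri (methods 1·2): 0.32 vs {0.17, 0.17, 0.09, 0.13} → pass.
Gri (methods 1·3): 0.29 vs {0.13, 0.22, 0.07, 0.12} → pass.
Gri (methods 2·3): 0.44 vs {0.17, 0.23, 0.18, 0.10} → pass.
0 of 9 fail.

0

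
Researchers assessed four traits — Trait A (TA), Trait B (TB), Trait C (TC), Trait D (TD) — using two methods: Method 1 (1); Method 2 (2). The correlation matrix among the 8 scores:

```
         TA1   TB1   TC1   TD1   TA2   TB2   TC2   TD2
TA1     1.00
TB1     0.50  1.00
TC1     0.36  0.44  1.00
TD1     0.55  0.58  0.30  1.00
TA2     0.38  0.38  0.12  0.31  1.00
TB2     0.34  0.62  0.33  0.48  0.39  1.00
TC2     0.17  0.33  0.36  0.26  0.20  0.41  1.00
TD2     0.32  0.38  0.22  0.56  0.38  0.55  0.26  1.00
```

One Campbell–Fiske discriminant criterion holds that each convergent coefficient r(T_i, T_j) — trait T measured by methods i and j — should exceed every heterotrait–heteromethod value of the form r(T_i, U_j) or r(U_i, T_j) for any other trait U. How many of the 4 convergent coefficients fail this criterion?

1

Convergent coefficients and their comparison sets:
TA (methods 1·2): 0.38 vs {0.34, 0.38, 0.17, 0.12, 0.32, 0.31} → fail.
TB (methods 1·2): 0.62 vs {0.38, 0.34, 0.33, 0.33, 0.38, 0.48} → pass.
TC (methods 1·2): 0.36 vs {0.12, 0.17, 0.33, 0.33, 0.22, 0.26} → pass.
TD (methods 1·2): 0.56 vs {0.31, 0.32, 0.48, 0.38, 0.26, 0.22} → pass.
1 of 4 fail.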